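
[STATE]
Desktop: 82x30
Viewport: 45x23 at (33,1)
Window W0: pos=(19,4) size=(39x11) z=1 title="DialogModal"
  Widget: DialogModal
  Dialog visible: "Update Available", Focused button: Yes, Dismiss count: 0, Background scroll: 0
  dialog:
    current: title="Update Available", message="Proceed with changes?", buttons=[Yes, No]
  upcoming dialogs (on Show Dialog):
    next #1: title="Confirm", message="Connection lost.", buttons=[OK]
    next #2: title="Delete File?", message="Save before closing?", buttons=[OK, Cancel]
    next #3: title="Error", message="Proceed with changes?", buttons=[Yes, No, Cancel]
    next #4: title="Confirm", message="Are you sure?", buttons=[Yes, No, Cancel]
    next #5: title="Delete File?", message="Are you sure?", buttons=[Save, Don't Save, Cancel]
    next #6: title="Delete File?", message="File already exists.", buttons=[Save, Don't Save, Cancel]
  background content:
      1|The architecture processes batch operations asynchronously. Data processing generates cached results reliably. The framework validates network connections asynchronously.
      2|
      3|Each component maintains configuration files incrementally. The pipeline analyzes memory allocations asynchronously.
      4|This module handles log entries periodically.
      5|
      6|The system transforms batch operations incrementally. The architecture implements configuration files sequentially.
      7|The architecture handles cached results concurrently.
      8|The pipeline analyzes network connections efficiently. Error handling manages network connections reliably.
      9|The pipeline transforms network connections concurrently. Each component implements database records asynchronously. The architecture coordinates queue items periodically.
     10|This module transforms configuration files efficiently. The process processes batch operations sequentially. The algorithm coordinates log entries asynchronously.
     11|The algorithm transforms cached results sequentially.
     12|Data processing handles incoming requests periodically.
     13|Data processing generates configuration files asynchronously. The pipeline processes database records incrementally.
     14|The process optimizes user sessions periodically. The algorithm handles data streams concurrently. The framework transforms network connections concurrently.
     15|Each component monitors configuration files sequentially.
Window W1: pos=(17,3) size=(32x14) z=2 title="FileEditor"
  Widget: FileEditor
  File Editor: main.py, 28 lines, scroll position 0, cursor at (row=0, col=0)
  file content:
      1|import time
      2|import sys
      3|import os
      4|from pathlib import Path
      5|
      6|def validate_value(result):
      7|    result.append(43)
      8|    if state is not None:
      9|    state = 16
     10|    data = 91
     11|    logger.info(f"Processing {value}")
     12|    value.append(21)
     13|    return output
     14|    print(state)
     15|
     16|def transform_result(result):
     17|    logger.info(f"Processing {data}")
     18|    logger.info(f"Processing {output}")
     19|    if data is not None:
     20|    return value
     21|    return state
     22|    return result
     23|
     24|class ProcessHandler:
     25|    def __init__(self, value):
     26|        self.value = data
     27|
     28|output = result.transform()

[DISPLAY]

                                             
                                             
━━━━━━━━━━━━━━━┓                             
               ┃━━━━━━━━┓                    
───────────────┨        ┃                    
              ▲┃────────┨                    
              █┃tch oper┃                    
              ░┃─┐      ┃                    
port Path     ░┃ │uratio┃                    
              ░┃ │ perio┃                    
lue(result):  ░┃ │      ┃                    
nd(43)        ░┃─┘ration┃                    
 not None:    ░┃ed resul┃                    
              ░┃━━━━━━━━┛                    
              ▼┃                             
━━━━━━━━━━━━━━━┛                             
                                             
                                             
                                             
                                             
                                             
                                             
                                             


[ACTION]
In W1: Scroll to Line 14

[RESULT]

                                             
                                             
━━━━━━━━━━━━━━━┓                             
               ┃━━━━━━━━┓                    
───────────────┨        ┃                    
)             ▲┃────────┨                    
              ░┃tch oper┃                    
esult(result):░┃─┐      ┃                    
(f"Processing ░┃ │uratio┃                    
(f"Processing ░┃ │ perio┃                    
not None:     ░┃ │      ┃                    
e             █┃─┘ration┃                    
e             ░┃ed resul┃                    
lt            ░┃━━━━━━━━┛                    
              ▼┃                             
━━━━━━━━━━━━━━━┛                             
                                             
                                             
                                             
                                             
                                             
                                             
                                             


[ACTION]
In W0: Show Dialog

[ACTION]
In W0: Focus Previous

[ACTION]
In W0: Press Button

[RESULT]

                                             
                                             
━━━━━━━━━━━━━━━┓                             
               ┃━━━━━━━━┓                    
───────────────┨        ┃                    
)             ▲┃────────┨                    
              ░┃tch oper┃                    
esult(result):░┃        ┃                    
(f"Processing ░┃iguratio┃                    
(f"Processing ░┃es perio┃                    
not None:     ░┃        ┃                    
e             █┃peration┃                    
e             ░┃ed resul┃                    
lt            ░┃━━━━━━━━┛                    
              ▼┃                             
━━━━━━━━━━━━━━━┛                             
                                             
                                             
                                             
                                             
                                             
                                             
                                             


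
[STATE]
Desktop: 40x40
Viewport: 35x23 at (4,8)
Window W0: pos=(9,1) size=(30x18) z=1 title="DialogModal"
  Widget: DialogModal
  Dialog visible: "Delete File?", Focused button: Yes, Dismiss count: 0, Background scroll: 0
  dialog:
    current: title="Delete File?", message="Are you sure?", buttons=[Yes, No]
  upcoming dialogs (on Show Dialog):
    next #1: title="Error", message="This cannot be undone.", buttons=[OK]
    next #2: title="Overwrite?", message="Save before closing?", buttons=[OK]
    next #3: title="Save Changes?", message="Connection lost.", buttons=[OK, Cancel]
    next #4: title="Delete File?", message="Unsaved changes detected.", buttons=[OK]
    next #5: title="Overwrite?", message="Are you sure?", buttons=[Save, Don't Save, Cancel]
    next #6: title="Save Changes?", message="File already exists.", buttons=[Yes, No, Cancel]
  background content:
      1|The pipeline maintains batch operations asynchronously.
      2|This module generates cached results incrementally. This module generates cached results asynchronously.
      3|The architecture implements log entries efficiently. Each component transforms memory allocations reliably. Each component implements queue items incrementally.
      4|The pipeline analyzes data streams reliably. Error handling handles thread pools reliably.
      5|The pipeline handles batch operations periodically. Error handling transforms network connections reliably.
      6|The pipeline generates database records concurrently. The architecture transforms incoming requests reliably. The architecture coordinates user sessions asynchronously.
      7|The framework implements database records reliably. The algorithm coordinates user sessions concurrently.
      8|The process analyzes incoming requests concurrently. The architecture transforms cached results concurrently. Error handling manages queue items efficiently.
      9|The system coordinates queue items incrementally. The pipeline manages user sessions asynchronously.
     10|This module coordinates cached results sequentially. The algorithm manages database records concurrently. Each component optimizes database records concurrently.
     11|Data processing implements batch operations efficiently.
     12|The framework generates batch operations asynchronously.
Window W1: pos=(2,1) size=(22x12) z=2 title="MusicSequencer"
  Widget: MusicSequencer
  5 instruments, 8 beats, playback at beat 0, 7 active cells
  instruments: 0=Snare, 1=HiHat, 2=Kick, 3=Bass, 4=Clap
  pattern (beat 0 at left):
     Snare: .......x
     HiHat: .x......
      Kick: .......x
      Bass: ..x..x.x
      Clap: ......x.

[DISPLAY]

 Bass··█··█·█      ┃───────┐atch o┃
 Clap······█·      ┃ File? │ datab┃
                   ┃ sure? │ts dat┃
                   ┃  No   │ncomin┃
━━━━━━━━━━━━━━━━━━━┛───────┘ queue┃
     ┃This module coordinates cach┃
     ┃Data processing implements b┃
     ┃The framework generates batc┃
     ┃                            ┃
     ┃                            ┃
     ┗━━━━━━━━━━━━━━━━━━━━━━━━━━━━┛
                                   
                                   
                                   
                                   
                                   
                                   
                                   
                                   
                                   
                                   
                                   
                                   


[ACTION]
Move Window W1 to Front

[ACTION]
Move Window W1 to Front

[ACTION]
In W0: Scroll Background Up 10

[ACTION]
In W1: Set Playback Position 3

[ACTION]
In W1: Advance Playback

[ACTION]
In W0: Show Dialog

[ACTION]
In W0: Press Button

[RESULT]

 Bass··█··█·█      ┃andles batch o┃
 Clap······█·      ┃enerates datab┃
                   ┃implements dat┃
                   ┃alyzes incomin┃
━━━━━━━━━━━━━━━━━━━┛rdinates queue┃
     ┃This module coordinates cach┃
     ┃Data processing implements b┃
     ┃The framework generates batc┃
     ┃                            ┃
     ┃                            ┃
     ┗━━━━━━━━━━━━━━━━━━━━━━━━━━━━┛
                                   
                                   
                                   
                                   
                                   
                                   
                                   
                                   
                                   
                                   
                                   
                                   


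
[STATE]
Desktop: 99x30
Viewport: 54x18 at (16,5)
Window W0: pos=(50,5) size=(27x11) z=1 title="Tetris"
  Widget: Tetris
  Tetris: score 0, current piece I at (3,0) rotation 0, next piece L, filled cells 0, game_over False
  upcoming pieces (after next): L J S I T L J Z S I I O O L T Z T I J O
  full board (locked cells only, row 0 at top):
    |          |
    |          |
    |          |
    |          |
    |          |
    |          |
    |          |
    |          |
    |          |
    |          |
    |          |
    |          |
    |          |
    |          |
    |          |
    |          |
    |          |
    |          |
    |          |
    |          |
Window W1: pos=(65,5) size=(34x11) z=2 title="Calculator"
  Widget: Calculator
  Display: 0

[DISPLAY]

                                  ┏━━━━━━━━━━━━━━┏━━━━
                                  ┃ Tetris       ┃ Cal
                                  ┠──────────────┠────
                                  ┃          │Nex┃    
                                  ┃          │  ▒┃┌───
                                  ┃          │▒▒▒┃│ 7 
                                  ┃          │   ┃├───
                                  ┃          │   ┃│ 4 
                                  ┃          │   ┃├───
                                  ┃          │Sco┃│ 1 
                                  ┗━━━━━━━━━━━━━━┗━━━━
                                                      
                                                      
                                                      
                                                      
                                                      
                                                      
                                                      


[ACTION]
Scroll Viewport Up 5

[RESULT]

                                                      
                                                      
                                                      
                                                      
                                                      
                                  ┏━━━━━━━━━━━━━━┏━━━━
                                  ┃ Tetris       ┃ Cal
                                  ┠──────────────┠────
                                  ┃          │Nex┃    
                                  ┃          │  ▒┃┌───
                                  ┃          │▒▒▒┃│ 7 
                                  ┃          │   ┃├───
                                  ┃          │   ┃│ 4 
                                  ┃          │   ┃├───
                                  ┃          │Sco┃│ 1 
                                  ┗━━━━━━━━━━━━━━┗━━━━
                                                      
                                                      


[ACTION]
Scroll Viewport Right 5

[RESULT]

                                                      
                                                      
                                                      
                                                      
                                                      
                             ┏━━━━━━━━━━━━━━┏━━━━━━━━━
                             ┃ Tetris       ┃ Calculat
                             ┠──────────────┠─────────
                             ┃          │Nex┃         
                             ┃          │  ▒┃┌───┬───┬
                             ┃          │▒▒▒┃│ 7 │ 8 │
                             ┃          │   ┃├───┼───┼
                             ┃          │   ┃│ 4 │ 5 │
                             ┃          │   ┃├───┼───┼
                             ┃          │Sco┃│ 1 │ 2 │
                             ┗━━━━━━━━━━━━━━┗━━━━━━━━━
                                                      
                                                      


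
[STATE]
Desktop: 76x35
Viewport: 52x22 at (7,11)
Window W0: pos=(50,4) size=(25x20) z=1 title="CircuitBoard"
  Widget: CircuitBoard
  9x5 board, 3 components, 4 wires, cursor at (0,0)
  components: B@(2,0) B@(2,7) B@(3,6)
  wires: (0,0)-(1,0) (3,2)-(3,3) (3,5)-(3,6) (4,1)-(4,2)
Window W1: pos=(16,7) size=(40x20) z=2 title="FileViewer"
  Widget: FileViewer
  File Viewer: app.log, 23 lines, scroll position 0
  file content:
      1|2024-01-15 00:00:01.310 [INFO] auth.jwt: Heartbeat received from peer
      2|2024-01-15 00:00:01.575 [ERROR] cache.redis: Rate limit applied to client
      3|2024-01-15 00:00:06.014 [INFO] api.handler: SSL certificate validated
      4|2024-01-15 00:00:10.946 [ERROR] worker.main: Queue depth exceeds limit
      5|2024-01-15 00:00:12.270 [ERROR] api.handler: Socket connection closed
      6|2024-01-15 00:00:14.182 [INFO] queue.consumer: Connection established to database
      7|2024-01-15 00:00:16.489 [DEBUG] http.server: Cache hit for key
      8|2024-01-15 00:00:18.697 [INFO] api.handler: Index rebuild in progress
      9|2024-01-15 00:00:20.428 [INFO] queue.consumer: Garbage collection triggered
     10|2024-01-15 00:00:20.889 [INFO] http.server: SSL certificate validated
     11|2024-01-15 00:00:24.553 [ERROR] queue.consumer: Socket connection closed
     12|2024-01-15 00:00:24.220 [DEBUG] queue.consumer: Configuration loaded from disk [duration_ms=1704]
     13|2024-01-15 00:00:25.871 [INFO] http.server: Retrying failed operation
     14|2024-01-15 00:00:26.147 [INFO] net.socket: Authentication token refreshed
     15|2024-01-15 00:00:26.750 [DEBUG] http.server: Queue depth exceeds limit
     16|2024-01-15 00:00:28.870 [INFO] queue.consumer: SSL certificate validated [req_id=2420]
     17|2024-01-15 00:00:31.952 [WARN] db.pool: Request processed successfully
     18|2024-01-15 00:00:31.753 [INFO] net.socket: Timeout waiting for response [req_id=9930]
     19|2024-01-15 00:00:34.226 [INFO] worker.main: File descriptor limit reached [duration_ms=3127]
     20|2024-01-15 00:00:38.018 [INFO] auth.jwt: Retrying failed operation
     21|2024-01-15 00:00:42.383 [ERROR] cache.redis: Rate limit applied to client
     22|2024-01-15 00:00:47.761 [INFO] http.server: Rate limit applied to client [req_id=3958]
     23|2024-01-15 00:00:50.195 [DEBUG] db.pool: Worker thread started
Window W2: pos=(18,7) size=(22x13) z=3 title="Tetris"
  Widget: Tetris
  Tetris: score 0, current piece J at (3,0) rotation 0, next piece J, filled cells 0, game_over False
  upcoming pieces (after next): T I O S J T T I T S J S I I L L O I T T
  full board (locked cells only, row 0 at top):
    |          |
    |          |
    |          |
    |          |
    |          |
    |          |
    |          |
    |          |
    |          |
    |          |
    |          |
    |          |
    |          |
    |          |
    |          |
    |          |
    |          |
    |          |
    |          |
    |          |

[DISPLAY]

         ┃2┃          │█        ┃ [ERROR] cache█┃   
         ┃2┃          │███      ┃ [INFO] api.ha░┃   
         ┃2┃          │         ┃ [ERROR] worke░┃   
         ┃2┃          │         ┃ [ERROR] api.h░┃   
         ┃2┃          │         ┃ [INFO] queue.░┃   
         ┃2┃          │Score:   ┃ [DEBUG] http.░┃   
         ┃2┃          │0        ┃ [INFO] api.ha░┃r: 
         ┃2┃          │         ┃ [INFO] queue.░┃   
         ┃2┗━━━━━━━━━━━━━━━━━━━━┛ [INFO] http.s░┃   
         ┃2024-01-15 00:00:24.553 [ERROR] queue░┃   
         ┃2024-01-15 00:00:24.220 [DEBUG] queue░┃   
         ┃2024-01-15 00:00:25.871 [INFO] http.s░┃   
         ┃2024-01-15 00:00:26.147 [INFO] net.so░┃━━━
         ┃2024-01-15 00:00:26.750 [DEBUG] http.░┃   
         ┃2024-01-15 00:00:28.870 [INFO] queue.▼┃   
         ┗━━━━━━━━━━━━━━━━━━━━━━━━━━━━━━━━━━━━━━┛   
                                                    
                                                    
                                                    
                                                    
                                                    
                                                    


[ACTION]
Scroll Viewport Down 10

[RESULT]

         ┃2┃          │         ┃ [ERROR] worke░┃   
         ┃2┃          │         ┃ [ERROR] api.h░┃   
         ┃2┃          │         ┃ [INFO] queue.░┃   
         ┃2┃          │Score:   ┃ [DEBUG] http.░┃   
         ┃2┃          │0        ┃ [INFO] api.ha░┃r: 
         ┃2┃          │         ┃ [INFO] queue.░┃   
         ┃2┗━━━━━━━━━━━━━━━━━━━━┛ [INFO] http.s░┃   
         ┃2024-01-15 00:00:24.553 [ERROR] queue░┃   
         ┃2024-01-15 00:00:24.220 [DEBUG] queue░┃   
         ┃2024-01-15 00:00:25.871 [INFO] http.s░┃   
         ┃2024-01-15 00:00:26.147 [INFO] net.so░┃━━━
         ┃2024-01-15 00:00:26.750 [DEBUG] http.░┃   
         ┃2024-01-15 00:00:28.870 [INFO] queue.▼┃   
         ┗━━━━━━━━━━━━━━━━━━━━━━━━━━━━━━━━━━━━━━┛   
                                                    
                                                    
                                                    
                                                    
                                                    
                                                    
                                                    
                                                    


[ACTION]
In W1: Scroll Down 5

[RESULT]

         ┃2┃          │         ┃ [INFO] queue.░┃   
         ┃2┃          │         ┃ [INFO] http.s░┃   
         ┃2┃          │         ┃ [ERROR] queue░┃   
         ┃2┃          │Score:   ┃ [DEBUG] queue░┃   
         ┃2┃          │0        ┃ [INFO] http.s░┃r: 
         ┃2┃          │         ┃ [INFO] net.so░┃   
         ┃2┗━━━━━━━━━━━━━━━━━━━━┛ [DEBUG] http.░┃   
         ┃2024-01-15 00:00:28.870 [INFO] queue.░┃   
         ┃2024-01-15 00:00:31.952 [WARN] db.poo█┃   
         ┃2024-01-15 00:00:31.753 [INFO] net.so░┃   
         ┃2024-01-15 00:00:34.226 [INFO] worker░┃━━━
         ┃2024-01-15 00:00:38.018 [INFO] auth.j░┃   
         ┃2024-01-15 00:00:42.383 [ERROR] cache▼┃   
         ┗━━━━━━━━━━━━━━━━━━━━━━━━━━━━━━━━━━━━━━┛   
                                                    
                                                    
                                                    
                                                    
                                                    
                                                    
                                                    
                                                    


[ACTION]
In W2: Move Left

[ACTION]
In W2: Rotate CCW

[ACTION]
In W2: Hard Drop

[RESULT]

         ┃2┃          │         ┃ [INFO] queue.░┃   
         ┃2┃          │         ┃ [INFO] http.s░┃   
         ┃2┃          │         ┃ [ERROR] queue░┃   
         ┃2┃   █      │Score:   ┃ [DEBUG] queue░┃   
         ┃2┃   █      │0        ┃ [INFO] http.s░┃r: 
         ┃2┃  ██      │         ┃ [INFO] net.so░┃   
         ┃2┗━━━━━━━━━━━━━━━━━━━━┛ [DEBUG] http.░┃   
         ┃2024-01-15 00:00:28.870 [INFO] queue.░┃   
         ┃2024-01-15 00:00:31.952 [WARN] db.poo█┃   
         ┃2024-01-15 00:00:31.753 [INFO] net.so░┃   
         ┃2024-01-15 00:00:34.226 [INFO] worker░┃━━━
         ┃2024-01-15 00:00:38.018 [INFO] auth.j░┃   
         ┃2024-01-15 00:00:42.383 [ERROR] cache▼┃   
         ┗━━━━━━━━━━━━━━━━━━━━━━━━━━━━━━━━━━━━━━┛   
                                                    
                                                    
                                                    
                                                    
                                                    
                                                    
                                                    
                                                    


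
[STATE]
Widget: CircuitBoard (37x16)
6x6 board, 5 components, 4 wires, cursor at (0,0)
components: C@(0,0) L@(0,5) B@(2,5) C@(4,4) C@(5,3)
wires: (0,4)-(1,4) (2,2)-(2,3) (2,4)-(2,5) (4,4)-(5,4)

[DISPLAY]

   0 1 2 3 4 5                       
0  [C]              ·   L            
                    │                
1                   ·                
                                     
2           · ─ ·   · ─ B            
                                     
3                                    
                                     
4                   C                
                    │                
5               C   ·                
Cursor: (0,0)                        
                                     
                                     
                                     


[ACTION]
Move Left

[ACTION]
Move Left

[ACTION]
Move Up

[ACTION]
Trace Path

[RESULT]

   0 1 2 3 4 5                       
0  [C]              ·   L            
                    │                
1                   ·                
                                     
2           · ─ ·   · ─ B            
                                     
3                                    
                                     
4                   C                
                    │                
5               C   ·                
Cursor: (0,0)  Trace: C (1 nodes)    
                                     
                                     
                                     


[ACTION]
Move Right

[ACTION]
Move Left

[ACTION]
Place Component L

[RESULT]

   0 1 2 3 4 5                       
0  [L]              ·   L            
                    │                
1                   ·                
                                     
2           · ─ ·   · ─ B            
                                     
3                                    
                                     
4                   C                
                    │                
5               C   ·                
Cursor: (0,0)  Trace: C (1 nodes)    
                                     
                                     
                                     


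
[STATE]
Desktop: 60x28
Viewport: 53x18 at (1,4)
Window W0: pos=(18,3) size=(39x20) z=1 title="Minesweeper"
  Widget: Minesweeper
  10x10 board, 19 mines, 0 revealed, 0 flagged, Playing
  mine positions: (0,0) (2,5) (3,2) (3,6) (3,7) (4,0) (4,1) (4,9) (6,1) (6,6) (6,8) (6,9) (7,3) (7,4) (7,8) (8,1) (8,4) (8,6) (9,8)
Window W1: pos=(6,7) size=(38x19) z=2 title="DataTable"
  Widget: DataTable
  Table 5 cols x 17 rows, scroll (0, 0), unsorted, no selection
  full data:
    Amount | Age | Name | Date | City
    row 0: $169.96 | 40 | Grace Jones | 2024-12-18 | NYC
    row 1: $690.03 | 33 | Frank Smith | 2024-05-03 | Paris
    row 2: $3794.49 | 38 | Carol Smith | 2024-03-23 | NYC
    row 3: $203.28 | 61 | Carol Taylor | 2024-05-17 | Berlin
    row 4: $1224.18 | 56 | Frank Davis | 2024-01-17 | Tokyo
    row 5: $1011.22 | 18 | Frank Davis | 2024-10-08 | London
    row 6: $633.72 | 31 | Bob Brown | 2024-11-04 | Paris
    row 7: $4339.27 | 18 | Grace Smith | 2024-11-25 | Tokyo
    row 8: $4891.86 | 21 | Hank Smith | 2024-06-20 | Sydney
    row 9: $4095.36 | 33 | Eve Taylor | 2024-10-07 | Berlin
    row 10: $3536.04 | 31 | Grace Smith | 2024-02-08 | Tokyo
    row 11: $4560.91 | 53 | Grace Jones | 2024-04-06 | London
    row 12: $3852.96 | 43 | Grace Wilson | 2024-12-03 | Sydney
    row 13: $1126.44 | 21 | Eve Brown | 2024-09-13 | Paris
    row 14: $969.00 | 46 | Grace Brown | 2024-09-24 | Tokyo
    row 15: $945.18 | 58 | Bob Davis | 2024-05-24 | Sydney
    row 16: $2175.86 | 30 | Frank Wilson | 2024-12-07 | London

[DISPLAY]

                 ┃ Minesweeper                       
                 ┠───────────────────────────────────
                 ┃■■■■■■■■■■                         
     ┏━━━━━━━━━━━━━━━━━━━━━━━━━━━━━━━━━━━━┓          
     ┃ DataTable                          ┃          
     ┠────────────────────────────────────┨          
     ┃Amount  │Age│Name        │Date      ┃          
     ┃────────┼───┼────────────┼──────────┃          
     ┃$169.96 │40 │Grace Jones │2024-12-18┃          
     ┃$690.03 │33 │Frank Smith │2024-05-03┃          
     ┃$3794.49│38 │Carol Smith │2024-03-23┃          
     ┃$203.28 │61 │Carol Taylor│2024-05-17┃          
     ┃$1224.18│56 │Frank Davis │2024-01-17┃          
     ┃$1011.22│18 │Frank Davis │2024-10-08┃          
     ┃$633.72 │31 │Bob Brown   │2024-11-04┃          
     ┃$4339.27│18 │Grace Smith │2024-11-25┃          
     ┃$4891.86│21 │Hank Smith  │2024-06-20┃          
     ┃$4095.36│33 │Eve Taylor  │2024-10-07┃          


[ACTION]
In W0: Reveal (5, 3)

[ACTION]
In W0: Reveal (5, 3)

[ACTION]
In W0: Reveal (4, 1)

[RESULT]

                 ┃ Minesweeper                       
                 ┠───────────────────────────────────
                 ┃✹■■■■■■■■■                         
     ┏━━━━━━━━━━━━━━━━━━━━━━━━━━━━━━━━━━━━┓          
     ┃ DataTable                          ┃          
     ┠────────────────────────────────────┨          
     ┃Amount  │Age│Name        │Date      ┃          
     ┃────────┼───┼────────────┼──────────┃          
     ┃$169.96 │40 │Grace Jones │2024-12-18┃          
     ┃$690.03 │33 │Frank Smith │2024-05-03┃          
     ┃$3794.49│38 │Carol Smith │2024-03-23┃          
     ┃$203.28 │61 │Carol Taylor│2024-05-17┃          
     ┃$1224.18│56 │Frank Davis │2024-01-17┃          
     ┃$1011.22│18 │Frank Davis │2024-10-08┃          
     ┃$633.72 │31 │Bob Brown   │2024-11-04┃          
     ┃$4339.27│18 │Grace Smith │2024-11-25┃          
     ┃$4891.86│21 │Hank Smith  │2024-06-20┃          
     ┃$4095.36│33 │Eve Taylor  │2024-10-07┃          


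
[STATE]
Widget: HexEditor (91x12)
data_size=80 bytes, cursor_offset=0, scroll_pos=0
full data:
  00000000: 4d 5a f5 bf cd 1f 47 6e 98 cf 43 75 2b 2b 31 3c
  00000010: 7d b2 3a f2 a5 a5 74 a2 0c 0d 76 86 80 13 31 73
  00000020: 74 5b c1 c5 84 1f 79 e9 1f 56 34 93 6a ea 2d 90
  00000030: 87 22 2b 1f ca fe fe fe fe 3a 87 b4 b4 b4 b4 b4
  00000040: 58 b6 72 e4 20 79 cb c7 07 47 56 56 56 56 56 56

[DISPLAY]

00000000  4D 5a f5 bf cd 1f 47 6e  98 cf 43 75 2b 2b 31 3c  |MZ....Gn..Cu++1<|             
00000010  7d b2 3a f2 a5 a5 74 a2  0c 0d 76 86 80 13 31 73  |}.:...t...v...1s|             
00000020  74 5b c1 c5 84 1f 79 e9  1f 56 34 93 6a ea 2d 90  |t[....y..V4.j.-.|             
00000030  87 22 2b 1f ca fe fe fe  fe 3a 87 b4 b4 b4 b4 b4  |."+......:......|             
00000040  58 b6 72 e4 20 79 cb c7  07 47 56 56 56 56 56 56  |X.r. y...GVVVVVV|             
                                                                                           
                                                                                           
                                                                                           
                                                                                           
                                                                                           
                                                                                           
                                                                                           


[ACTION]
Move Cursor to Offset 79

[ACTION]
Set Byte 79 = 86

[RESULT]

00000000  4d 5a f5 bf cd 1f 47 6e  98 cf 43 75 2b 2b 31 3c  |MZ....Gn..Cu++1<|             
00000010  7d b2 3a f2 a5 a5 74 a2  0c 0d 76 86 80 13 31 73  |}.:...t...v...1s|             
00000020  74 5b c1 c5 84 1f 79 e9  1f 56 34 93 6a ea 2d 90  |t[....y..V4.j.-.|             
00000030  87 22 2b 1f ca fe fe fe  fe 3a 87 b4 b4 b4 b4 b4  |."+......:......|             
00000040  58 b6 72 e4 20 79 cb c7  07 47 56 56 56 56 56 86  |X.r. y...GVVVVV.|             
                                                                                           
                                                                                           
                                                                                           
                                                                                           
                                                                                           
                                                                                           
                                                                                           


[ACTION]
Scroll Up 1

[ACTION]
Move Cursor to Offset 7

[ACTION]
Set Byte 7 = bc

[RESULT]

00000000  4d 5a f5 bf cd 1f 47 BC  98 cf 43 75 2b 2b 31 3c  |MZ....G...Cu++1<|             
00000010  7d b2 3a f2 a5 a5 74 a2  0c 0d 76 86 80 13 31 73  |}.:...t...v...1s|             
00000020  74 5b c1 c5 84 1f 79 e9  1f 56 34 93 6a ea 2d 90  |t[....y..V4.j.-.|             
00000030  87 22 2b 1f ca fe fe fe  fe 3a 87 b4 b4 b4 b4 b4  |."+......:......|             
00000040  58 b6 72 e4 20 79 cb c7  07 47 56 56 56 56 56 86  |X.r. y...GVVVVV.|             
                                                                                           
                                                                                           
                                                                                           
                                                                                           
                                                                                           
                                                                                           
                                                                                           


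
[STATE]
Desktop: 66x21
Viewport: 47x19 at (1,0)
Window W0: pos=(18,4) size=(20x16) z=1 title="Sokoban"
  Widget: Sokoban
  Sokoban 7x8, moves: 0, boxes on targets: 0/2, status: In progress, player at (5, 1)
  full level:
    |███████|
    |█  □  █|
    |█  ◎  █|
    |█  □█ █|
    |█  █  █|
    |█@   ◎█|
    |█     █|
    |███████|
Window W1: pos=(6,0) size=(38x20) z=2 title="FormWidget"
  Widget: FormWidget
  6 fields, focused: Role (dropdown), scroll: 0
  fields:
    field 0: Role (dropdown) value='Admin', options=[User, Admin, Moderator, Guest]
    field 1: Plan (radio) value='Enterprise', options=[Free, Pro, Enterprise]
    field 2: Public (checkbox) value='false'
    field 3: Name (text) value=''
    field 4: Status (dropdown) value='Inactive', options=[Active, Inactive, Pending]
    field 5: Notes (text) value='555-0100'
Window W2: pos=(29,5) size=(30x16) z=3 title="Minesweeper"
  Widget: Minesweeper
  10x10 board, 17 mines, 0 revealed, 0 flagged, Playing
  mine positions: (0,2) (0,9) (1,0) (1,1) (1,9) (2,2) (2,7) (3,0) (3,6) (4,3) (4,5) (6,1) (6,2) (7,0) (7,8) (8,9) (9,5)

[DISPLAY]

     ┏━━━━━━━━━━━━━━━━━━━━━━━━━━━━━━━━━━━━┓    
     ┃ FormWidget                         ┃    
     ┠────────────────────────────────────┨    
     ┃> Role:       [Admin              ▼]┃    
     ┃  Plan:       ( ) Free  ( ) Pro  (●)┃    
     ┃  Public:     [ ]     ┏━━━━━━━━━━━━━━━━━━
     ┃  Name:       [       ┃ Minesweeper      
     ┃  Status:     [Inactiv┠──────────────────
     ┃  Notes:      [555-010┃■■■■■■■■■■        
     ┃                      ┃■■■■■■■■■■        
     ┃                      ┃■■■■■■■■■■        
     ┃                      ┃■■■■■■■■■■        
     ┃                      ┃■■■■■■■■■■        
     ┃                      ┃■■■■■■■■■■        
     ┃                      ┃■■■■■■■■■■        
     ┃                      ┃■■■■■■■■■■        
     ┃                      ┃■■■■■■■■■■        
     ┃                      ┃■■■■■■■■■■        
     ┃                      ┃                  


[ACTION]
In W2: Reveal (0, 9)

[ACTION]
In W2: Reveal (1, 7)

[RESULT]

     ┏━━━━━━━━━━━━━━━━━━━━━━━━━━━━━━━━━━━━┓    
     ┃ FormWidget                         ┃    
     ┠────────────────────────────────────┨    
     ┃> Role:       [Admin              ▼]┃    
     ┃  Plan:       ( ) Free  ( ) Pro  (●)┃    
     ┃  Public:     [ ]     ┏━━━━━━━━━━━━━━━━━━
     ┃  Name:       [       ┃ Minesweeper      
     ┃  Status:     [Inactiv┠──────────────────
     ┃  Notes:      [555-010┃■■✹■■■■■■✹        
     ┃                      ┃✹✹■■■■■■■✹        
     ┃                      ┃■■✹■■■■✹■■        
     ┃                      ┃✹■■■■■✹■■■        
     ┃                      ┃■■■✹■✹■■■■        
     ┃                      ┃■■■■■■■■■■        
     ┃                      ┃■✹✹■■■■■■■        
     ┃                      ┃✹■■■■■■■✹■        
     ┃                      ┃■■■■■■■■■✹        
     ┃                      ┃■■■■■✹■■■■        
     ┃                      ┃                  


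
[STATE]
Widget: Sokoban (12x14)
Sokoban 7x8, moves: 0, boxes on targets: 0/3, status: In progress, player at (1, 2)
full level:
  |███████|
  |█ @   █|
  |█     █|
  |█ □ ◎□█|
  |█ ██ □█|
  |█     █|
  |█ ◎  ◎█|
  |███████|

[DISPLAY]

███████     
█ @   █     
█     █     
█ □ ◎□█     
█ ██ □█     
█     █     
█ ◎  ◎█     
███████     
Moves: 0  0/
            
            
            
            
            


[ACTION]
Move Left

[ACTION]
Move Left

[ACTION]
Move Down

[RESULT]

███████     
█     █     
█@    █     
█ □ ◎□█     
█ ██ □█     
█     █     
█ ◎  ◎█     
███████     
Moves: 2  0/
            
            
            
            
            


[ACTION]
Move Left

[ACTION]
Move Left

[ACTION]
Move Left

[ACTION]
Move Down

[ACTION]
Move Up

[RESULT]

███████     
█     █     
█@    █     
█ □ ◎□█     
█ ██ □█     
█     █     
█ ◎  ◎█     
███████     
Moves: 4  0/
            
            
            
            
            
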